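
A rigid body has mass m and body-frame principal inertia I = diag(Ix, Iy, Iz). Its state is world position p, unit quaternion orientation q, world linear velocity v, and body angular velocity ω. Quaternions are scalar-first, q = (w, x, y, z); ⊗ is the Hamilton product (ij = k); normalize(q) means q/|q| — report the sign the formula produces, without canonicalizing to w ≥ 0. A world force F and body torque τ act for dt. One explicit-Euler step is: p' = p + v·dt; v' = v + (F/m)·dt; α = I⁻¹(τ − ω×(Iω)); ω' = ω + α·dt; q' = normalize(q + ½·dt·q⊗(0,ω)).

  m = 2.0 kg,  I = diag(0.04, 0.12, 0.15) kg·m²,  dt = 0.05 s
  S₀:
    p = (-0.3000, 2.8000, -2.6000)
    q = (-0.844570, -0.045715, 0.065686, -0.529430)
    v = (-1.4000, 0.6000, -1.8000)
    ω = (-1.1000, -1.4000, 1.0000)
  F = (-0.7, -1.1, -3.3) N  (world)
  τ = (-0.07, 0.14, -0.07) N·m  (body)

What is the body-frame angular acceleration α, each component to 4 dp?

α = (-0.7000, 0.1583, -1.2880)

ω×(Iω) gyroscopic = (-0.0420, 0.1210, 0.1232)
angular accel α = (-0.7000, 0.1583, -1.2880)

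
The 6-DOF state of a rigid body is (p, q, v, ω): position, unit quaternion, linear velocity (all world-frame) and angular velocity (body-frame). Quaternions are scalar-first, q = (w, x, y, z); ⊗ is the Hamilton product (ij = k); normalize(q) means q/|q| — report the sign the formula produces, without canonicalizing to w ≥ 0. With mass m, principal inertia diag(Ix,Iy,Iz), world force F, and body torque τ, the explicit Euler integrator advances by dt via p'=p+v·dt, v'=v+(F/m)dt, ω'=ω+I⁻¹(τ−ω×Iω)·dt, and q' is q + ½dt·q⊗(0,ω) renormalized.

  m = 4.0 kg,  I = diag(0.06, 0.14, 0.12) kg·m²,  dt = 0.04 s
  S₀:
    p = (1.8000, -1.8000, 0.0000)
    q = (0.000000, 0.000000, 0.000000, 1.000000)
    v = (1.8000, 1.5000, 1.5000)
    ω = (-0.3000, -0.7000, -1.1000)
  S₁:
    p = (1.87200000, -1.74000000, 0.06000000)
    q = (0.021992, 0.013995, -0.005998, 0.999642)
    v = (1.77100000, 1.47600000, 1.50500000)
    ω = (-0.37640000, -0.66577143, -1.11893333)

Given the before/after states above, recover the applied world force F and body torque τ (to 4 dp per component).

Δω = ω₁−ω₀ = (-0.07640000, 0.03422857, -0.01893333)
gyro term ω₀×Iω₀ = (-0.0154, -0.0198, 0.0168)
τ = I·(Δω/dt) + ω₀×(Iω₀) = (-0.1300, 0.1000, -0.0400)
velocity change Δv = (-0.02900000, -0.02400000, 0.00500000)
F = m·Δv/dt = (-2.9000, -2.4000, 0.5000)

F = (-2.9000, -2.4000, 0.5000)
τ = (-0.1300, 0.1000, -0.0400)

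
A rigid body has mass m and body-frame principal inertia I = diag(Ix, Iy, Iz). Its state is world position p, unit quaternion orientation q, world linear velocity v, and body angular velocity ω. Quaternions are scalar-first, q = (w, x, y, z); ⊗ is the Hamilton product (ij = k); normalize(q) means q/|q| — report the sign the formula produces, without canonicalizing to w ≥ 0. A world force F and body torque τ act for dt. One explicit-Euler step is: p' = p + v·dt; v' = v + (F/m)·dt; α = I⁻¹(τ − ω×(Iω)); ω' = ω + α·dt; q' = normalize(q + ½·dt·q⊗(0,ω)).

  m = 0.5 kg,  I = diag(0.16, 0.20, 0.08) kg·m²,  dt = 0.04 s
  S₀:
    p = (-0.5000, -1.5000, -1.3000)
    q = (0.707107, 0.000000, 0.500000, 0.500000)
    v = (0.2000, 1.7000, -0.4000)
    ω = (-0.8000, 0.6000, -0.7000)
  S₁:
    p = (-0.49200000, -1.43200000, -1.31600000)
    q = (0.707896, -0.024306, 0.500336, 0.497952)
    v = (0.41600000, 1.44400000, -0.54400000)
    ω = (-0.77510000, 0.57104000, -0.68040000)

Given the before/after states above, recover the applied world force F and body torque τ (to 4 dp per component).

Δv = v₁−v₀ = (0.21600000, -0.25600000, -0.14400000)
m·(v₁−v₀)/dt = (2.7000, -3.2000, -1.8000)
rate change Δω = (0.02490000, -0.02896000, 0.01960000)
I·α + gyro = (0.1500, -0.1000, 0.0200)

F = (2.7000, -3.2000, -1.8000)
τ = (0.1500, -0.1000, 0.0200)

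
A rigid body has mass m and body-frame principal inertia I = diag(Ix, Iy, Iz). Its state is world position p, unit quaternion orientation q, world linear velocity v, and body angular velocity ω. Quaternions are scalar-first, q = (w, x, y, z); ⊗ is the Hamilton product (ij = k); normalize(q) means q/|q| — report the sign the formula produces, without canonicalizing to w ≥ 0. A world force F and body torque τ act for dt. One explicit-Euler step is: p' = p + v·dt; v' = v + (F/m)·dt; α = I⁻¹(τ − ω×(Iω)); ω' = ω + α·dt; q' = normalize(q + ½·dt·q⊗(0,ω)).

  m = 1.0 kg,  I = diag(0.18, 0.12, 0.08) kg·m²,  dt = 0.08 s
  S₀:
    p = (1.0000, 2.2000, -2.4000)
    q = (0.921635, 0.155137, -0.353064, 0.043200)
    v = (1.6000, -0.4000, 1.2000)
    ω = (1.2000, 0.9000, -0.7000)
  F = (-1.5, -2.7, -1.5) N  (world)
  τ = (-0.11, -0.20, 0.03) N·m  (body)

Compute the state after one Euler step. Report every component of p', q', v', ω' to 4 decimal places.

linear accel F/m = (-1.5000, -2.7000, -1.5000)
p + v·dt = (1.1280, 2.1680, -2.3040)
v + (F/m)dt = (1.4800, -0.6160, 1.0800)
ω×(Iω) gyroscopic = (0.0252, -0.0840, -0.0648)
α = I⁻¹(τ − ω×Iω) = (-0.7511, -0.9667, 1.1850)
new body rate ω' = (1.1399, 0.8227, -0.6052)
2q̇ = q⊗(0,ω) = (0.1618332, 1.3142268, 0.9899074, -0.0818444)
updated quaternion q' = (0.9261, 0.2073, -0.3128, 0.0398)

p' = (1.1280, 2.1680, -2.3040)
q' = (0.9261, 0.2073, -0.3128, 0.0398)
v' = (1.4800, -0.6160, 1.0800)
ω' = (1.1399, 0.8227, -0.6052)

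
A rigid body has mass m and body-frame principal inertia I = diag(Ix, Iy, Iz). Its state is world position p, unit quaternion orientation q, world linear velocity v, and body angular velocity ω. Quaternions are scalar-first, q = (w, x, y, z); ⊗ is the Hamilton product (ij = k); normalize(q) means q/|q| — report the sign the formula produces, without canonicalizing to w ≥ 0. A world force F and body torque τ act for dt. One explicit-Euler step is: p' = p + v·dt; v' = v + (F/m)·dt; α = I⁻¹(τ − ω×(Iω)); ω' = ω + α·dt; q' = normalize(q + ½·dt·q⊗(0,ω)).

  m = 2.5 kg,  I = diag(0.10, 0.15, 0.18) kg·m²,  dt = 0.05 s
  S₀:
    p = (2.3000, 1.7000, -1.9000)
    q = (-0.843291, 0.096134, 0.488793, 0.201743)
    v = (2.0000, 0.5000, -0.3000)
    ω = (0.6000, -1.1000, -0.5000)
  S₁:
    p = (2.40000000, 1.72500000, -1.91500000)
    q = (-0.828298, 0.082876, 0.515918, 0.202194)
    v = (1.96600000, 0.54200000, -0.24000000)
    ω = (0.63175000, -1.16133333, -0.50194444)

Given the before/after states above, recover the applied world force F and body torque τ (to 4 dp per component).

F = (-1.7000, 2.1000, 3.0000)
τ = (0.0800, -0.1600, -0.0400)

v₁ − v₀ = (-0.03400000, 0.04200000, 0.06000000)
F = m·Δv/dt = (-1.7000, 2.1000, 3.0000)
rate change Δω = (0.03175000, -0.06133333, -0.00194444)
applied torque τ = (0.0800, -0.1600, -0.0400)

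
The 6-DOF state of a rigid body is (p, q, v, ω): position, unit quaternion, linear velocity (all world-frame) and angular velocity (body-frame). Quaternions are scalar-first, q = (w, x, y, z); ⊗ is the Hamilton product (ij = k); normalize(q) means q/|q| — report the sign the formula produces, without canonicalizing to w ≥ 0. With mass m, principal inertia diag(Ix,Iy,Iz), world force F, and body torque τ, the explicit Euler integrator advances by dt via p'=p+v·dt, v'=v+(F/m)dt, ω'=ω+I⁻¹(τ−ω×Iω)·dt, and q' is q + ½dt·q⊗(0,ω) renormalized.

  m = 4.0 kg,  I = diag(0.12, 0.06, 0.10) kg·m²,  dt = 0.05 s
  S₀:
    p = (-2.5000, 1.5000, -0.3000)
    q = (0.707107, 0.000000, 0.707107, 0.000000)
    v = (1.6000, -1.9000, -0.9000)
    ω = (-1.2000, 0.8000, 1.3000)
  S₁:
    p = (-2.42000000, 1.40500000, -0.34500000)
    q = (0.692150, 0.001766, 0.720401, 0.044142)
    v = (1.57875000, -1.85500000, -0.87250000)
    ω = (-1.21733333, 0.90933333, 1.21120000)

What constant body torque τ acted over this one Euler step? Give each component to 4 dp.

rate change Δω = (-0.01733333, 0.10933333, -0.08880000)
ω₀×(Iω₀) = (0.0416, -0.0312, 0.0576)
I·α + gyro = (0.0000, 0.1000, -0.1200)

τ = (0.0000, 0.1000, -0.1200)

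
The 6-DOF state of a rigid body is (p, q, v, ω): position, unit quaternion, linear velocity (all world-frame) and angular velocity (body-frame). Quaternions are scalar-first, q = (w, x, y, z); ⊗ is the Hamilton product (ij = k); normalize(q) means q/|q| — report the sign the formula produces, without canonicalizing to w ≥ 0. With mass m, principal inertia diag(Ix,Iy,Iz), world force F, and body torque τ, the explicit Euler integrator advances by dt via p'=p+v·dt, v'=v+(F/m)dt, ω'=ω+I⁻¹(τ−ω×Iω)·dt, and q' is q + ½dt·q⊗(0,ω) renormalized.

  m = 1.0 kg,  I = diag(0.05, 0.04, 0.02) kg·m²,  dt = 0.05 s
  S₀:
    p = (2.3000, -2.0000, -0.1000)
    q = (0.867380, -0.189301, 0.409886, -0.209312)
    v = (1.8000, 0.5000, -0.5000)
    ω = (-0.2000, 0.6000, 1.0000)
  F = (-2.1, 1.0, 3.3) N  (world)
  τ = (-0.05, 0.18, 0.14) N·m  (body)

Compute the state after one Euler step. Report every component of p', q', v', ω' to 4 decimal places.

gyro term ω×Iω = (-0.0120, -0.0060, 0.0012)
(τ − ω×Iω)/I = (-0.7600, 4.6500, 6.9400)
ω + α·dt = (-0.2380, 0.8325, 1.3470)
2q̇ = q⊗(0,ω) = (-0.0744798, 0.3619972, 0.7515914, 0.8357766)
updated quaternion q' = (0.8651, -0.1802, 0.4285, -0.1883)
p + v·dt = (2.3900, -1.9750, -0.1250)
v + (F/m)dt = (1.6950, 0.5500, -0.3350)

p' = (2.3900, -1.9750, -0.1250)
q' = (0.8651, -0.1802, 0.4285, -0.1883)
v' = (1.6950, 0.5500, -0.3350)
ω' = (-0.2380, 0.8325, 1.3470)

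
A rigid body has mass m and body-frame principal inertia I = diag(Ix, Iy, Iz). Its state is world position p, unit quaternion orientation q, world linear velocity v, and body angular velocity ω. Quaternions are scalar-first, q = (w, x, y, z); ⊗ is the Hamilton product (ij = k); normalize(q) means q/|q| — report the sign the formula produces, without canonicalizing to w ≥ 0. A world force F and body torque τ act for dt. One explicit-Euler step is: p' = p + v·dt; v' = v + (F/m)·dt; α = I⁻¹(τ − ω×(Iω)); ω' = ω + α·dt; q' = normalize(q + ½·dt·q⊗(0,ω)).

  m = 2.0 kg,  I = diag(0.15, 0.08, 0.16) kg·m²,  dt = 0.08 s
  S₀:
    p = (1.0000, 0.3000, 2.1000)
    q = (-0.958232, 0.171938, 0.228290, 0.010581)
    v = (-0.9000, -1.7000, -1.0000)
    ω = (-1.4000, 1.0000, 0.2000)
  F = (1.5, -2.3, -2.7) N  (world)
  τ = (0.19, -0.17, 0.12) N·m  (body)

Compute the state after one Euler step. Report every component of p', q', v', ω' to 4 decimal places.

a = (0.7500, -1.1500, -1.3500)
new position p' = (0.9280, 0.1640, 2.0200)
v' = v + a·dt = (-0.8400, -1.7920, -1.1080)
angular accel α = (1.1600, -2.1600, 0.1375)
ω' = ω + α·dt = (-1.3072, 0.8272, 0.2110)
2q̇ = q⊗(0,ω) = (0.0103070, 1.3766018, -1.0074330, 0.2998976)
updated quaternion q' = (-0.9555, 0.2265, 0.1875, 0.0225)

p' = (0.9280, 0.1640, 2.0200)
q' = (-0.9555, 0.2265, 0.1875, 0.0225)
v' = (-0.8400, -1.7920, -1.1080)
ω' = (-1.3072, 0.8272, 0.2110)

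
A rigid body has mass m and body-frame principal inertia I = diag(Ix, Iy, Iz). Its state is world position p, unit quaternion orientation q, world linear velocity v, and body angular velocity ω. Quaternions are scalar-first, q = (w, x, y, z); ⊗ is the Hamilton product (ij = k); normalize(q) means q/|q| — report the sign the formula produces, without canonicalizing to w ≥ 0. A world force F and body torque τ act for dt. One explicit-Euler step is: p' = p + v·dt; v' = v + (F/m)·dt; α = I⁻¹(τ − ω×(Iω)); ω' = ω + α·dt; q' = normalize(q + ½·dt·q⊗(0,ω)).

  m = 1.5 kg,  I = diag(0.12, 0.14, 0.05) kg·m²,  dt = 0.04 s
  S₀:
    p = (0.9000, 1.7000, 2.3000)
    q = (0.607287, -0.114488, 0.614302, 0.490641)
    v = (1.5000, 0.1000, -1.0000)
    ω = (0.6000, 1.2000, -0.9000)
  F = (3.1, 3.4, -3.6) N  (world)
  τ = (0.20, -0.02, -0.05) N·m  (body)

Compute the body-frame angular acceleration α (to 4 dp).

ω×(Iω) gyroscopic = (0.0972, -0.0378, 0.0144)
α = I⁻¹(τ − ω×Iω) = (0.8567, 0.1271, -1.2880)

α = (0.8567, 0.1271, -1.2880)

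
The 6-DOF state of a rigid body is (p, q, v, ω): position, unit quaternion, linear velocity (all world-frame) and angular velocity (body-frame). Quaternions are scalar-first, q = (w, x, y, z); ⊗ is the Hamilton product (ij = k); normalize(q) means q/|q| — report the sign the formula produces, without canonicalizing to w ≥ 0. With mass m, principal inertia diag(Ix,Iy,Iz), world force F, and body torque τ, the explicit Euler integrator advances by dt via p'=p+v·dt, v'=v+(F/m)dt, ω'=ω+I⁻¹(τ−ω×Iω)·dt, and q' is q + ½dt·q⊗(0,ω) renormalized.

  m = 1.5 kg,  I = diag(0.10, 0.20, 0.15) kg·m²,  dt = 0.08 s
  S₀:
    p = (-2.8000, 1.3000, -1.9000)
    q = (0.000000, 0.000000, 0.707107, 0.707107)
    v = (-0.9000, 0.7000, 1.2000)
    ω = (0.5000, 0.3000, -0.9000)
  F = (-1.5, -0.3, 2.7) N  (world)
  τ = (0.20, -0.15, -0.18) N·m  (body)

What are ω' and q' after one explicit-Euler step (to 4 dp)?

(τ − ω×Iω)/I = (1.8650, -0.8625, -1.3000)
new body rate ω' = (0.6492, 0.2310, -1.0040)
2q̇ = q⊗(0,ω) = (0.4242642, -0.8485284, 0.3535535, -0.3535535)
q' = normalize(q + ½dt·q⊗(0,ω)) = (0.0170, -0.0339, 0.7206, 0.6923)

ω' = (0.6492, 0.2310, -1.0040)
q' = (0.0170, -0.0339, 0.7206, 0.6923)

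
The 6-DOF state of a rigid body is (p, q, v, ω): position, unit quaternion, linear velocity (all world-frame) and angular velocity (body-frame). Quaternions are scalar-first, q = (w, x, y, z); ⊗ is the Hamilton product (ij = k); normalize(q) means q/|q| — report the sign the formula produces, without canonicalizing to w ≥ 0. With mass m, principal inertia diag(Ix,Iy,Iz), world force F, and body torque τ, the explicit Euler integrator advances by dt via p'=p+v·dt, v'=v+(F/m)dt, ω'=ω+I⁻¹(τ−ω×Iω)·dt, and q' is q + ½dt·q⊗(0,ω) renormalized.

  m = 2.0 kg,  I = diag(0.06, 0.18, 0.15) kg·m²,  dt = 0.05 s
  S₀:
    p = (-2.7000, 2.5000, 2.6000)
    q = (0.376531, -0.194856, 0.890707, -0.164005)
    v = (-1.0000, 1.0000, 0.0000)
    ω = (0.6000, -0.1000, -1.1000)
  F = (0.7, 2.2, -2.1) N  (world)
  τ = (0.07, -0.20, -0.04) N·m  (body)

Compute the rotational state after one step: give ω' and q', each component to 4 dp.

ω' = (0.6611, -0.1721, -1.1109)
q' = (0.3770, -0.2140, 0.8815, -0.1871)

precession coupling ω×(Iω) = (-0.0033, 0.0594, -0.0072)
(τ − ω×Iω)/I = (1.2217, -1.4411, -0.2187)
new body rate ω' = (0.6611, -0.1721, -1.1109)
2q̇ = q⊗(0,ω) = (0.0255788, -0.7702596, -0.3503977, -0.9291227)
updated quaternion q' = (0.3770, -0.2140, 0.8815, -0.1871)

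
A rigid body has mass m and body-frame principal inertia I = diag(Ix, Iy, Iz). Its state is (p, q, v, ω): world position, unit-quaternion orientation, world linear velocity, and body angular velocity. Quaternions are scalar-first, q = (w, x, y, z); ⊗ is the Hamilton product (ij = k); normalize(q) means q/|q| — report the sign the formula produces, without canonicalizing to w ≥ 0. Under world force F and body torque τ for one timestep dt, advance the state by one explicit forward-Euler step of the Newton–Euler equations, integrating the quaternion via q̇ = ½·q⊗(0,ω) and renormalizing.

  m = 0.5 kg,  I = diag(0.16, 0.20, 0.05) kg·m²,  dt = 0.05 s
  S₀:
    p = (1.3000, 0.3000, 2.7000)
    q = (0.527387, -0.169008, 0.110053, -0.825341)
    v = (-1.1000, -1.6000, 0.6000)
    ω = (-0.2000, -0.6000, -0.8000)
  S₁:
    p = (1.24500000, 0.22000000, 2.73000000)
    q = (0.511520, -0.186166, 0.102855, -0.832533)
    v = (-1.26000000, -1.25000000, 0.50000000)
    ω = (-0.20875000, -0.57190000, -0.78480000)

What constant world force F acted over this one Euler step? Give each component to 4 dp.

v₁ − v₀ = (-0.16000000, 0.35000000, -0.10000000)
m·(v₁−v₀)/dt = (-1.6000, 3.5000, -1.0000)

F = (-1.6000, 3.5000, -1.0000)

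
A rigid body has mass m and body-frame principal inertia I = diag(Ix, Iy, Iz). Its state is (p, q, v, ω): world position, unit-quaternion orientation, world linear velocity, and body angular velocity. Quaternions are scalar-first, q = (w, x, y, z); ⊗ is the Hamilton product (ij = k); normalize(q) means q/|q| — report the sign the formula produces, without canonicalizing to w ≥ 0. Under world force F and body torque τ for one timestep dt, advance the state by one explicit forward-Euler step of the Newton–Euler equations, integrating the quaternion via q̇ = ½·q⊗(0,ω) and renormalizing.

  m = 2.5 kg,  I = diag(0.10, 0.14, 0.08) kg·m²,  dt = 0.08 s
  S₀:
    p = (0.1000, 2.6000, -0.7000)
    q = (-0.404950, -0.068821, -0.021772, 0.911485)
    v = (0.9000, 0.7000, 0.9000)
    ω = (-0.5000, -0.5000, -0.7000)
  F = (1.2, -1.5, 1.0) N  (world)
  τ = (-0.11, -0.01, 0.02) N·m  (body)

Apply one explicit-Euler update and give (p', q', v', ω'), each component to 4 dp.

p' = (0.1720, 2.6560, -0.6280)
q' = (-0.3809, -0.0418, -0.0338, 0.9230)
v' = (0.9384, 0.6520, 0.9320)
ω' = (-0.5712, -0.5097, -0.6900)

gyro term ω×Iω = (-0.0210, 0.0070, 0.0100)
angular accel α = (-0.8900, -0.1214, 0.1250)
ω + α·dt = (-0.5712, -0.5097, -0.6900)
Hamilton product q⊗(0,ω) = (0.5927430, 0.6734579, -0.3014422, 0.3069895)
q + ½dt·q⊗(0,ω), renormalized = (-0.3809, -0.0418, -0.0338, 0.9230)
new position p' = (0.1720, 2.6560, -0.6280)
v + (F/m)dt = (0.9384, 0.6520, 0.9320)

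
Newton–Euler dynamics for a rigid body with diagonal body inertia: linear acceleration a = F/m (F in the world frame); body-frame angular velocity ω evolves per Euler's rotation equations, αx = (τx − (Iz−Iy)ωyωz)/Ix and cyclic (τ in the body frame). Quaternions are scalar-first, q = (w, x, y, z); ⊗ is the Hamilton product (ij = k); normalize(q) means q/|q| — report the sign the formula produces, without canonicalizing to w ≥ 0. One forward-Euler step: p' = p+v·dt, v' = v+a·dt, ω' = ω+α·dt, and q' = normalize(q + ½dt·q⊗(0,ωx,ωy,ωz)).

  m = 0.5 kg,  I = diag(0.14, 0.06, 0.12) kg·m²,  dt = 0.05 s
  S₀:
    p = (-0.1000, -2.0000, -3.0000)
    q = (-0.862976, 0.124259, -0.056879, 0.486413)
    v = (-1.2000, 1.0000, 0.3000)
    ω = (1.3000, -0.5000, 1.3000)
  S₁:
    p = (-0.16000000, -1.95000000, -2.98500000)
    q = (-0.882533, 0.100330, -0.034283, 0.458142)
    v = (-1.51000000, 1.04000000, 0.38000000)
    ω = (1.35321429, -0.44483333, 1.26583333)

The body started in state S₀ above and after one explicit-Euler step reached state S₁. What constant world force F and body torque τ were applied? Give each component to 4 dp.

F = (-3.1000, 0.4000, 0.8000)
τ = (0.1100, 0.1000, -0.0300)

ω₁ − ω₀ = (0.05321429, 0.05516667, -0.03416667)
ω₀×(Iω₀) = (-0.0390, 0.0338, 0.0520)
I·α + gyro = (0.1100, 0.1000, -0.0300)
Δv = v₁−v₀ = (-0.31000000, 0.04000000, 0.08000000)
F = m·Δv/dt = (-3.1000, 0.4000, 0.8000)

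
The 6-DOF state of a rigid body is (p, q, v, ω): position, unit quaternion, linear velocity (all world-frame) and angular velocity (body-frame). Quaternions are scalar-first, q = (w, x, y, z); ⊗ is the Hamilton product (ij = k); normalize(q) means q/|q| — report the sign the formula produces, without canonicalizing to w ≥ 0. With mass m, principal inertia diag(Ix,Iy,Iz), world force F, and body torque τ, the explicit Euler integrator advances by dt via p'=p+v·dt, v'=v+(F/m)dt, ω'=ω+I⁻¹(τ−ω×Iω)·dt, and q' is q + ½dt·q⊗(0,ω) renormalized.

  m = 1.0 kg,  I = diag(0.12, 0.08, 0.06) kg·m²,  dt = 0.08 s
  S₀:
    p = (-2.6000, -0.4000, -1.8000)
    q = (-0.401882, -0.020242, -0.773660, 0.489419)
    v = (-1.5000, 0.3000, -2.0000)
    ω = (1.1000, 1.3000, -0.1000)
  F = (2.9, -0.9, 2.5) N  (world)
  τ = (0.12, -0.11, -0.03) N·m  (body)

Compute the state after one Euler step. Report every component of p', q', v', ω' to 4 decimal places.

a = F/m = (2.9000, -0.9000, 2.5000)
p' = p + v·dt = (-2.7200, -0.3760, -1.9600)
v' = v + a·dt = (-1.2680, 0.2280, -1.8000)
gyro term ω×Iω = (0.0026, -0.0066, -0.0572)
α = I⁻¹(τ − ω×Iω) = (0.9783, -1.2925, 0.4533)
ω' = ω + α·dt = (1.1783, 1.1966, -0.0637)
q⊗(0,ω) = (1.0769661, -1.0009489, 0.0138901, 0.8648996)
q' = normalize(q + ½dt·q⊗(0,ω)) = (-0.3580, -0.0601, -0.7713, 0.5228)

p' = (-2.7200, -0.3760, -1.9600)
q' = (-0.3580, -0.0601, -0.7713, 0.5228)
v' = (-1.2680, 0.2280, -1.8000)
ω' = (1.1783, 1.1966, -0.0637)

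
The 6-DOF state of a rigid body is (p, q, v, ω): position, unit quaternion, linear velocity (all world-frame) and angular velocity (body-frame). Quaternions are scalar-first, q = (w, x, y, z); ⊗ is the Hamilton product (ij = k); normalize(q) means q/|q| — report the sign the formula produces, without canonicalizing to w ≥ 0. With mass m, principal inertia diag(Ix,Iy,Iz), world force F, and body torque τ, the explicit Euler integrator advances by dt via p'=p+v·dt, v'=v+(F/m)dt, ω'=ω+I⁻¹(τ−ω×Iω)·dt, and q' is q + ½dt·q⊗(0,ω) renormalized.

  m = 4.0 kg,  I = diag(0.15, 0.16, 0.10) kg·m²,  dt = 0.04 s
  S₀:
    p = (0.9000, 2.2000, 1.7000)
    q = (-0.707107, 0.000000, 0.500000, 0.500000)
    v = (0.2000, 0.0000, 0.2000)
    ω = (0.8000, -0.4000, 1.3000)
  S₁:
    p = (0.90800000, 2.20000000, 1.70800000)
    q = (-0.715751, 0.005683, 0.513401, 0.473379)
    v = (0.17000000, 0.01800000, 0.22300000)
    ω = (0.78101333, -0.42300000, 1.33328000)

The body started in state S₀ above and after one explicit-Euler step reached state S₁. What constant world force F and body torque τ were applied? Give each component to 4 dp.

v₁ − v₀ = (-0.03000000, 0.01800000, 0.02300000)
m·(v₁−v₀)/dt = (-3.0000, 1.8000, 2.3000)
rate change Δω = (-0.01898667, -0.02300000, 0.03328000)
precession coupling = (0.0312, 0.0520, -0.0032)
applied torque τ = (-0.0400, -0.0400, 0.0800)

F = (-3.0000, 1.8000, 2.3000)
τ = (-0.0400, -0.0400, 0.0800)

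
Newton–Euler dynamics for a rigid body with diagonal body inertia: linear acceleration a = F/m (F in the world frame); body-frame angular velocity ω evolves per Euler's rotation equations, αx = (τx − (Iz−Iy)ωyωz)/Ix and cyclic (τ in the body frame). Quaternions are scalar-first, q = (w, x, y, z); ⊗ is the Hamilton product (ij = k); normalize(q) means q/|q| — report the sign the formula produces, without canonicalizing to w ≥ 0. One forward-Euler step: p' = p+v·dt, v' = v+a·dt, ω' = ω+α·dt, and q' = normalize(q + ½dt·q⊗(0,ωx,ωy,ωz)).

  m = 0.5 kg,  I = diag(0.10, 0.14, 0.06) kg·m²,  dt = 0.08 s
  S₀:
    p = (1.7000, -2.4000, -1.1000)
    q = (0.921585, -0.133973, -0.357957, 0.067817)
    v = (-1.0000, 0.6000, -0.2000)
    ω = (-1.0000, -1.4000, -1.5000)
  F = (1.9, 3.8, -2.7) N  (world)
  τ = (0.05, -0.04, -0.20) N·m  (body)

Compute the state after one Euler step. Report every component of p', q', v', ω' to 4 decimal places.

ω×(Iω) gyroscopic = (-0.1680, 0.0600, 0.0560)
angular accel α = (2.1800, -0.7143, -4.2667)
ω' = ω + α·dt = (-0.8256, -1.4571, -1.8413)
q⊗(0,ω) = (-0.5333873, -0.2897057, -1.5589955, -1.5527723)
q' = normalize(q + ½dt·q⊗(0,ω)) = (0.8965, -0.1450, -0.4186, 0.0057)
new position p' = (1.6200, -2.3520, -1.1160)
v' = v + a·dt = (-0.6960, 1.2080, -0.6320)

p' = (1.6200, -2.3520, -1.1160)
q' = (0.8965, -0.1450, -0.4186, 0.0057)
v' = (-0.6960, 1.2080, -0.6320)
ω' = (-0.8256, -1.4571, -1.8413)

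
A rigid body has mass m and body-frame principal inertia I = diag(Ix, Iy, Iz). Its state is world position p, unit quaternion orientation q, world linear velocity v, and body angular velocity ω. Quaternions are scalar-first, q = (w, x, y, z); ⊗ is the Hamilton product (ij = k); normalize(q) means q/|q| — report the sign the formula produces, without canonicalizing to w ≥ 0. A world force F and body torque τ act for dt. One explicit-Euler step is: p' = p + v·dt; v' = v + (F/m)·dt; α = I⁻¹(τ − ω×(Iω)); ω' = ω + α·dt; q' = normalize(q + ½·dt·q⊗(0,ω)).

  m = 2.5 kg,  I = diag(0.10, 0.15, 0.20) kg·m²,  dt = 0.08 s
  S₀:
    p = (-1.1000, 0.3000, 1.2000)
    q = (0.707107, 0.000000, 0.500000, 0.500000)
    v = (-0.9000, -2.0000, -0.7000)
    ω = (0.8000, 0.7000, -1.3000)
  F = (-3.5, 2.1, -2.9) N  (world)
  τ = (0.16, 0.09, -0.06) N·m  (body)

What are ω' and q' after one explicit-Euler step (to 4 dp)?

ω' = (0.9644, 0.6925, -1.3352)
q' = (0.7175, -0.0173, 0.5346, 0.4462)

gyro term ω×Iω = (-0.0455, 0.1040, 0.0280)
angular accel α = (2.0550, -0.0933, -0.4400)
new body rate ω' = (0.9644, 0.6925, -1.3352)
Hamilton product q⊗(0,ω) = (0.3000000, -0.4343144, 0.8949749, -1.3192391)
updated quaternion q' = (0.7175, -0.0173, 0.5346, 0.4462)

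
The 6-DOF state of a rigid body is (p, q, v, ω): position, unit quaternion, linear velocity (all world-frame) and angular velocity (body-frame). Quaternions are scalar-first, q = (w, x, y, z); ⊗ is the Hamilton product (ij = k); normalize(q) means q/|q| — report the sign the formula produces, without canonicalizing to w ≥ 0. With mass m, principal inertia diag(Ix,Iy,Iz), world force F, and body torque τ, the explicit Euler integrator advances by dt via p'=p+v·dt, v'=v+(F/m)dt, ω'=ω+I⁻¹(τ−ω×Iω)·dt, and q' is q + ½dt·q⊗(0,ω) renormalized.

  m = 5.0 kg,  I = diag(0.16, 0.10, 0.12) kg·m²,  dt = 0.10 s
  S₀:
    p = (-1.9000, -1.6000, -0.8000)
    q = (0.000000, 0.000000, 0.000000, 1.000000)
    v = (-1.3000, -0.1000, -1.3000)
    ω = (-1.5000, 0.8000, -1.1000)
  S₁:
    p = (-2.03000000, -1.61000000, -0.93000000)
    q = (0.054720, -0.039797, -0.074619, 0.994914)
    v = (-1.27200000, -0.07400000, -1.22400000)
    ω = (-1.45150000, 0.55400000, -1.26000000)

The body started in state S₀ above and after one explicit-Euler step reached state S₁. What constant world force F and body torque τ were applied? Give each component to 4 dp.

velocity change Δv = (0.02800000, 0.02600000, 0.07600000)
m·(v₁−v₀)/dt = (1.4000, 1.3000, 3.8000)
rate change Δω = (0.04850000, -0.24600000, -0.16000000)
I·α + gyro = (0.0600, -0.1800, -0.1200)

F = (1.4000, 1.3000, 3.8000)
τ = (0.0600, -0.1800, -0.1200)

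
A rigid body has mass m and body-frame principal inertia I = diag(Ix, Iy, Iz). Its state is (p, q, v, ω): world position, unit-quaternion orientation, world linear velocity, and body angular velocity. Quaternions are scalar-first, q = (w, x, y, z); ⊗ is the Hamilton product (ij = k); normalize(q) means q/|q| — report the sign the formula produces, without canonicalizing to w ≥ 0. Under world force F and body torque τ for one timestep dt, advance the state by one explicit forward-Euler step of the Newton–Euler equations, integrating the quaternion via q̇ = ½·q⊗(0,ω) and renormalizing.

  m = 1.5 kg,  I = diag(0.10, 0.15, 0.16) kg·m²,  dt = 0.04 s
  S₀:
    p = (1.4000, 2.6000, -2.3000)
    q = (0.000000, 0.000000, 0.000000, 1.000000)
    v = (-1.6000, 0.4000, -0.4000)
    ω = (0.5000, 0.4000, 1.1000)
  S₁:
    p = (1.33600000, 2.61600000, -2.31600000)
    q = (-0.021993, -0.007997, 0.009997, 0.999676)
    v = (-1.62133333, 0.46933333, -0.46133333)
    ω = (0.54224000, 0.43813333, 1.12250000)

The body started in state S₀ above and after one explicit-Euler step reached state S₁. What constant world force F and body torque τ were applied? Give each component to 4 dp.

Δω = ω₁−ω₀ = (0.04224000, 0.03813333, 0.02250000)
precession coupling = (0.0044, -0.0330, 0.0100)
τ = I·(Δω/dt) + ω₀×(Iω₀) = (0.1100, 0.1100, 0.1000)
velocity change Δv = (-0.02133333, 0.06933333, -0.06133333)
m·(v₁−v₀)/dt = (-0.8000, 2.6000, -2.3000)

F = (-0.8000, 2.6000, -2.3000)
τ = (0.1100, 0.1100, 0.1000)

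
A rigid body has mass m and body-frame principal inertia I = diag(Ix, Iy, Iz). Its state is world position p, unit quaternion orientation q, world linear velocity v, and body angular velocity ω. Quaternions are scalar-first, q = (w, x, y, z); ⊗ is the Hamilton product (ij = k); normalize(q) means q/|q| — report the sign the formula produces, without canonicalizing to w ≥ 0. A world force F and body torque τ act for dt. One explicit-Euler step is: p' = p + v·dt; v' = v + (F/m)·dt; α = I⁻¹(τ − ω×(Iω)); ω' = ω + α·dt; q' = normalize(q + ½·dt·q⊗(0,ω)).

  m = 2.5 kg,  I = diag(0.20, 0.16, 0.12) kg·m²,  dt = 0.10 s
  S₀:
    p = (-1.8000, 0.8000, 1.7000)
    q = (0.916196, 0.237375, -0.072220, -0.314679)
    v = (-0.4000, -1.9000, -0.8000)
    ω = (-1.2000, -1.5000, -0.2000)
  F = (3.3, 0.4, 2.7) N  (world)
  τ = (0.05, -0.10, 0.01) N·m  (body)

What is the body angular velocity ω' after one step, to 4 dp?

(τ − ω×Iω)/I = (0.3100, -0.7450, 0.6833)
new body rate ω' = (-1.1690, -1.5745, -0.1317)

ω' = (-1.1690, -1.5745, -0.1317)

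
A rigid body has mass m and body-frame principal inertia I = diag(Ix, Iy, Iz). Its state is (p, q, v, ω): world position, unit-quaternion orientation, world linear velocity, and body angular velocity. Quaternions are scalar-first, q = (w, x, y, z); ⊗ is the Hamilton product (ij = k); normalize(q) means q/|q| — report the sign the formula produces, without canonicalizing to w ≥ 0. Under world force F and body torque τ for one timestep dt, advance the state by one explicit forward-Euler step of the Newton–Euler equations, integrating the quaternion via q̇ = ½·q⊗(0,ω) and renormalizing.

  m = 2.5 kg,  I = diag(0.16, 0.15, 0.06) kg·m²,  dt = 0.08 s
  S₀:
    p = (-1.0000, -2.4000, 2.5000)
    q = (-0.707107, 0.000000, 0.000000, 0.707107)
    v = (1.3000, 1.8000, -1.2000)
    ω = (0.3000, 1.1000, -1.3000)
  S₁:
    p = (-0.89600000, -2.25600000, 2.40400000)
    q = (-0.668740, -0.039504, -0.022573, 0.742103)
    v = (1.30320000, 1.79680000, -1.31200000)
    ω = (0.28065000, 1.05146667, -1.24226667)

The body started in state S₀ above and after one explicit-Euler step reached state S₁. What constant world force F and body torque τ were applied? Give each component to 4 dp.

rate change Δω = (-0.01935000, -0.04853333, 0.05773333)
gyro term ω₀×Iω₀ = (0.1287, -0.0390, -0.0033)
τ = I·(Δω/dt) + ω₀×(Iω₀) = (0.0900, -0.1300, 0.0400)
Δv = v₁−v₀ = (0.00320000, -0.00320000, -0.11200000)
m·(v₁−v₀)/dt = (0.1000, -0.1000, -3.5000)

F = (0.1000, -0.1000, -3.5000)
τ = (0.0900, -0.1300, 0.0400)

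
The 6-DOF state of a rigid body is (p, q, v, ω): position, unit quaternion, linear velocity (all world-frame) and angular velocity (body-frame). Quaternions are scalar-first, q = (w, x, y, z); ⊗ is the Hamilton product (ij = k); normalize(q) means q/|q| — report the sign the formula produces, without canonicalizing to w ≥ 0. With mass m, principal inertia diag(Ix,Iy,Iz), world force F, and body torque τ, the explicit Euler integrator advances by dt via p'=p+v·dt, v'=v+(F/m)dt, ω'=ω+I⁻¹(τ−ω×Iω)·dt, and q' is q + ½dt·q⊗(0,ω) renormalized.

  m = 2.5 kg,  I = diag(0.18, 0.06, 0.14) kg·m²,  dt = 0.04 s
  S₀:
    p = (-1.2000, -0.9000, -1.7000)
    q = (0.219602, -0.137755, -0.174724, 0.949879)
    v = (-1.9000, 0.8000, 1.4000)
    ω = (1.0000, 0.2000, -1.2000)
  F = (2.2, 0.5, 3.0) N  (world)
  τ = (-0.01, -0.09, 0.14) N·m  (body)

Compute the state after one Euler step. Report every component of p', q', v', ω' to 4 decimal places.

a = F/m = (0.8800, 0.2000, 1.2000)
p' = p + v·dt = (-1.2760, -0.8680, -1.6440)
v + (F/m)dt = (-1.8648, 0.8080, 1.4480)
ω×(Iω) gyroscopic = (-0.0192, -0.0480, -0.0240)
α = I⁻¹(τ − ω×Iω) = (0.0511, -0.7000, 1.1714)
ω + α·dt = (1.0020, 0.1720, -1.1531)
q⊗(0,ω) = (1.3125546, 0.2392950, 0.8284934, -0.1163494)
q' = normalize(q + ½dt·q⊗(0,ω)) = (0.2457, -0.1329, -0.1581, 0.9471)

p' = (-1.2760, -0.8680, -1.6440)
q' = (0.2457, -0.1329, -0.1581, 0.9471)
v' = (-1.8648, 0.8080, 1.4480)
ω' = (1.0020, 0.1720, -1.1531)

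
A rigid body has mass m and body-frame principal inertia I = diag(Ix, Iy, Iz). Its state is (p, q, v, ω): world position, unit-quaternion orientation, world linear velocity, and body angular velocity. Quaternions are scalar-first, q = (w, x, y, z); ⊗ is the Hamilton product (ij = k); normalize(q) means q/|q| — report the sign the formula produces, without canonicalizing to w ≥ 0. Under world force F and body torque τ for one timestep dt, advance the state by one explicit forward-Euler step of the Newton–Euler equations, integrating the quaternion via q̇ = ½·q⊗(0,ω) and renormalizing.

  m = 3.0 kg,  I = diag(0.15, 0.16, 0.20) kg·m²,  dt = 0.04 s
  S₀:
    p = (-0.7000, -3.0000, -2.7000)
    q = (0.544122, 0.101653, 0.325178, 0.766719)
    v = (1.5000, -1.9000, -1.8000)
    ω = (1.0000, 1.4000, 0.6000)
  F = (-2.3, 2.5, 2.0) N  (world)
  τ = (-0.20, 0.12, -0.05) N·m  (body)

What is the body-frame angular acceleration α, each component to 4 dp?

α = (-1.5573, 0.9375, -0.3200)

precession coupling ω×(Iω) = (0.0336, -0.0300, 0.0140)
(τ − ω×Iω)/I = (-1.5573, 0.9375, -0.3200)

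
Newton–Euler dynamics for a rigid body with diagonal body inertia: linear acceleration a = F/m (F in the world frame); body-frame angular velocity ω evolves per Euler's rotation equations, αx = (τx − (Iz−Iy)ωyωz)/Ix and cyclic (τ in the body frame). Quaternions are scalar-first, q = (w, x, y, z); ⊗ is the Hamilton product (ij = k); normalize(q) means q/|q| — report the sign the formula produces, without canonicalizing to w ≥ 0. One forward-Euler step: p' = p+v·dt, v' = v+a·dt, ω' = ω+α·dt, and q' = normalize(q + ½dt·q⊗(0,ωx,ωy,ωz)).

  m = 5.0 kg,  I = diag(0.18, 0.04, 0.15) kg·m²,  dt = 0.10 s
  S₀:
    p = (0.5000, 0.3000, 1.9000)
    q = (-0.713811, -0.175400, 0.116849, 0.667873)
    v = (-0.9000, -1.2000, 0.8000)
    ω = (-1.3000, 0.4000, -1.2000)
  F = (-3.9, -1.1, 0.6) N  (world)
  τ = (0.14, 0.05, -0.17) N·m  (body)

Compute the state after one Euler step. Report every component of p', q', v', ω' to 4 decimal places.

p' = p + v·dt = (0.4100, 0.1800, 1.9800)
v + (F/m)dt = (-0.9780, -1.2220, 0.8120)
angular accel α = (1.0711, 0.0800, -1.6187)
ω + α·dt = (-1.1929, 0.4080, -1.3619)
q⊗(0,ω) = (0.5266880, 0.5205863, -1.3642393, 0.9383169)
q + ½dt·q⊗(0,ω), renormalized = (-0.6847, -0.1488, 0.0484, 0.7119)

p' = (0.4100, 0.1800, 1.9800)
q' = (-0.6847, -0.1488, 0.0484, 0.7119)
v' = (-0.9780, -1.2220, 0.8120)
ω' = (-1.1929, 0.4080, -1.3619)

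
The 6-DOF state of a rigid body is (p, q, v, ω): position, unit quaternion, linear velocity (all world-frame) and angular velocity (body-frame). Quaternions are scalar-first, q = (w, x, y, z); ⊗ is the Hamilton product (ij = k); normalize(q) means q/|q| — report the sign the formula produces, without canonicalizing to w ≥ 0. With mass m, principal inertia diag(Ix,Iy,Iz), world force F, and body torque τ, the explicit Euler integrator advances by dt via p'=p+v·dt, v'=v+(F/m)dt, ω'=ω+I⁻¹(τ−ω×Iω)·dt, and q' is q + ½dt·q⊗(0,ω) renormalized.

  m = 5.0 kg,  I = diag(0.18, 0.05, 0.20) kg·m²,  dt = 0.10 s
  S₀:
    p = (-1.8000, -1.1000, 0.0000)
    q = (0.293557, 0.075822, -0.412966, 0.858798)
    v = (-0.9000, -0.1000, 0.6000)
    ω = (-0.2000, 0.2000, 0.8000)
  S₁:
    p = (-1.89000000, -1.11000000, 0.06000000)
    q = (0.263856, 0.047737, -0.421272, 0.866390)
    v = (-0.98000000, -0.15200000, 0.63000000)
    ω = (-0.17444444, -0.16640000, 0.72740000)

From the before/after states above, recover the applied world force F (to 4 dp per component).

Δv = v₁−v₀ = (-0.08000000, -0.05200000, 0.03000000)
applied force F = (-4.0000, -2.6000, 1.5000)

F = (-4.0000, -2.6000, 1.5000)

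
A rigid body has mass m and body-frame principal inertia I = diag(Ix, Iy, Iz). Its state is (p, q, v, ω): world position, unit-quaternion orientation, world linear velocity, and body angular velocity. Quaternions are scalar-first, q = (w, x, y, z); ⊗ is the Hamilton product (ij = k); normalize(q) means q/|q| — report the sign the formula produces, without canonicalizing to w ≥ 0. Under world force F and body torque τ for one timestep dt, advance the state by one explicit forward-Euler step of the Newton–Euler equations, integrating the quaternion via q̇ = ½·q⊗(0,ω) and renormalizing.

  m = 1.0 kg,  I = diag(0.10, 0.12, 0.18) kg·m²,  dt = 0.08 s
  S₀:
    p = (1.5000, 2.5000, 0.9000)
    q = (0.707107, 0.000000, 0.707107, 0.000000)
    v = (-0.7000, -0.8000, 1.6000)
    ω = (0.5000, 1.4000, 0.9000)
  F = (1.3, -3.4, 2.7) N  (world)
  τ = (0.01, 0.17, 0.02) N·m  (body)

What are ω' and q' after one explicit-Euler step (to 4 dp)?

ω' = (0.4475, 1.5373, 0.9027)
q' = (0.6659, 0.0395, 0.7449, 0.0113)

ω×(Iω) gyroscopic = (0.0756, -0.0360, 0.0140)
angular accel α = (-0.6560, 1.7167, 0.0333)
ω' = ω + α·dt = (0.4475, 1.5373, 0.9027)
2q̇ = q⊗(0,ω) = (-0.9899498, 0.9899498, 0.9899498, 0.2828428)
updated quaternion q' = (0.6659, 0.0395, 0.7449, 0.0113)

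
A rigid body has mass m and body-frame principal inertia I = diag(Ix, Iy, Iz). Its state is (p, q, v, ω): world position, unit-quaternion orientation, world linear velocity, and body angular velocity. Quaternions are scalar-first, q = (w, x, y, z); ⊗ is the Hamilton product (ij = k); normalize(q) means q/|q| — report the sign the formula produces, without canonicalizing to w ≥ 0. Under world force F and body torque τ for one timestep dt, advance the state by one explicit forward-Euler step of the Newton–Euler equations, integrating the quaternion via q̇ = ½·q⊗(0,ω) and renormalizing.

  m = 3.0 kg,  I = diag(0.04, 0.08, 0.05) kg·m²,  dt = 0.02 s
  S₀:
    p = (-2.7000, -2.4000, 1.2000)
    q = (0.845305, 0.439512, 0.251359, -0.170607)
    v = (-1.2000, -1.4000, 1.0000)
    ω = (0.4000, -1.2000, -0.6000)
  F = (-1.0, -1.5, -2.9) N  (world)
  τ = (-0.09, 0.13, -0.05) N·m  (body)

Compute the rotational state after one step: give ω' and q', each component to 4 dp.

α = I⁻¹(τ − ω×Iω) = (-1.7100, 1.5950, -0.6160)
ω + α·dt = (0.3658, -1.1681, -0.6123)
Hamilton product q⊗(0,ω) = (0.0234618, -0.0174218, -0.8189016, -1.1351410)
q + ½dt·q⊗(0,ω), renormalized = (0.8455, 0.4393, 0.2431, -0.1819)

ω' = (0.3658, -1.1681, -0.6123)
q' = (0.8455, 0.4393, 0.2431, -0.1819)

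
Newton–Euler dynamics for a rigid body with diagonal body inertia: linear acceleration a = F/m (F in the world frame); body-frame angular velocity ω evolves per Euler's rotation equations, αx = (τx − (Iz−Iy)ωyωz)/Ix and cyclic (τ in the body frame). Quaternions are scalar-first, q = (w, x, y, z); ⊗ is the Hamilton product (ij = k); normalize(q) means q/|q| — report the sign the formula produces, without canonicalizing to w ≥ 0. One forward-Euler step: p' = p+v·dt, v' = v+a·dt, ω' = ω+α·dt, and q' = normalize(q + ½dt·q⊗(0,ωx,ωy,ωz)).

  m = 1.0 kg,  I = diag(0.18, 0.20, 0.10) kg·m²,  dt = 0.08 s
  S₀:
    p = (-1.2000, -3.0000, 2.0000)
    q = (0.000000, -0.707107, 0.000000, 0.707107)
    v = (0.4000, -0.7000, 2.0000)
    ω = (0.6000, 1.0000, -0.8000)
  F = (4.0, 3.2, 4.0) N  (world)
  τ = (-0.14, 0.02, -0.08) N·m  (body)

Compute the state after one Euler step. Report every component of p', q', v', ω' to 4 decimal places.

p' = (-1.1680, -3.0560, 2.1600)
q' = (0.0395, -0.7342, -0.0056, 0.6777)
v' = (0.7200, -0.4440, 2.3200)
ω' = (0.5022, 1.0234, -0.8736)

(τ − ω×Iω)/I = (-1.2222, 0.2920, -0.9200)
ω + α·dt = (0.5022, 1.0234, -0.8736)
2q̇ = q⊗(0,ω) = (0.9899498, -0.7071070, -0.1414214, -0.7071070)
q + ½dt·q⊗(0,ω), renormalized = (0.0395, -0.7342, -0.0056, 0.6777)
a = F/m = (4.0000, 3.2000, 4.0000)
p' = p + v·dt = (-1.1680, -3.0560, 2.1600)
new velocity v' = (0.7200, -0.4440, 2.3200)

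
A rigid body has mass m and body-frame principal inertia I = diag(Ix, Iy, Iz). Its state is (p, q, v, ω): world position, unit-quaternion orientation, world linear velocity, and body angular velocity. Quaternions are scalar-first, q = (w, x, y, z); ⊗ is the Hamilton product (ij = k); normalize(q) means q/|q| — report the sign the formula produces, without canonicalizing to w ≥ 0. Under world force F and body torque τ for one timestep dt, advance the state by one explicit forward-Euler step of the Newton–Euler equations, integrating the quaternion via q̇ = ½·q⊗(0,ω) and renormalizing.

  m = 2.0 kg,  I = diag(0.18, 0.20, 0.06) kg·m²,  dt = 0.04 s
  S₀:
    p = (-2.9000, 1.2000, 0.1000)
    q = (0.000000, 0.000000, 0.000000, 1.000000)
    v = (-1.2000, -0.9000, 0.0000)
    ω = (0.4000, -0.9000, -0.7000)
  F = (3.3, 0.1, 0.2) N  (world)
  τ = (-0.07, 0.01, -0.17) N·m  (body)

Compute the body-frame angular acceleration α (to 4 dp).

α = (0.1011, 0.2180, -2.7133)

precession coupling ω×(Iω) = (-0.0882, -0.0336, -0.0072)
α = I⁻¹(τ − ω×Iω) = (0.1011, 0.2180, -2.7133)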